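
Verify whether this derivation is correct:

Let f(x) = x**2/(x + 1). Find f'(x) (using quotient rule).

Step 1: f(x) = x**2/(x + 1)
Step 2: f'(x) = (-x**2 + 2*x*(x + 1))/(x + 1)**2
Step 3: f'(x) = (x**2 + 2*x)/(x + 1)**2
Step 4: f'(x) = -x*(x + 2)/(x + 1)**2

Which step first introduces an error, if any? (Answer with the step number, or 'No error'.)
Step 4

Step 4 is incorrect due to a sign flip.
The step shows: -x*(x + 2)/(x + 1)**2
The correct value should be: x*(x + 2)/(x + 1)**2

Explanation: The sign of the whole expression was flipped: the term x*(x + 2)/(x + 1)**2 was incorrectly written as -x*(x + 2)/(x + 1)**2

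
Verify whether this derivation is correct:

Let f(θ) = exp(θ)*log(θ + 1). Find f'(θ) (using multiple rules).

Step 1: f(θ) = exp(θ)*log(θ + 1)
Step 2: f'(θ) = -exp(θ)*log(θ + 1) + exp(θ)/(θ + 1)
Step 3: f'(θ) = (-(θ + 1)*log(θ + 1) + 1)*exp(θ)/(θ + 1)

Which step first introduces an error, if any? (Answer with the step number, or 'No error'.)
Step 2

Step 2 is incorrect due to a sign flip.
The step shows: -exp(θ)*log(θ + 1) + exp(θ)/(θ + 1)
The correct value should be: exp(θ)*log(θ + 1) + exp(θ)/(θ + 1)

Explanation: The sign of one term was flipped: the term exp(θ)*log(θ + 1) was incorrectly written as -exp(θ)*log(θ + 1)
The later steps are derived from this incorrect expression, so the error originates in Step 2.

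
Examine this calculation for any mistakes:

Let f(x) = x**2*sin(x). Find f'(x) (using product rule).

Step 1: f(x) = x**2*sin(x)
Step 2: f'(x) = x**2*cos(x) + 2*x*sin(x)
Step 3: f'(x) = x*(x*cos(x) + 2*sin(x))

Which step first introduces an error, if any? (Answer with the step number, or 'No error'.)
No error

All steps in this derivation are correct.
The final answer f'(x) = x*(x*cos(x) + 2*sin(x)) is valid.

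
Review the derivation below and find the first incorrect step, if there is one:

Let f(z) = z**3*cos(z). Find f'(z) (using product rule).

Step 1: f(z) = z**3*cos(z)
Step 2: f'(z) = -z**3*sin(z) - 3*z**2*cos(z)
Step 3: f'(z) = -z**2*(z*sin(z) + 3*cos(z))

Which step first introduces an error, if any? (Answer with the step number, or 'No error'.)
Step 2

Step 2 is incorrect due to a sign flip.
The step shows: -z**3*sin(z) - 3*z**2*cos(z)
The correct value should be: -z**3*sin(z) + 3*z**2*cos(z)

Explanation: The sign of one term was flipped: the term 3*z**2*cos(z) was incorrectly written as -3*z**2*cos(z)
The later steps are derived from this incorrect expression, so the error originates in Step 2.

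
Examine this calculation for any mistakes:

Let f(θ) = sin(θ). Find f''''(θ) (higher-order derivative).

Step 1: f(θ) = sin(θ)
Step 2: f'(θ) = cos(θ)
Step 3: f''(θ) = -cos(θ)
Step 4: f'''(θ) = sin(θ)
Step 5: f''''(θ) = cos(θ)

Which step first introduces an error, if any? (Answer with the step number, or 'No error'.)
Step 3

Step 3 is incorrect due to a wrong trig function.
The step shows: -cos(θ)
The correct value should be: -sin(θ)

Explanation: sin(θ) was incorrectly written as cos(θ): the term -sin(θ) was incorrectly written as -cos(θ)
The later steps are derived from this incorrect expression, so the error originates in Step 3.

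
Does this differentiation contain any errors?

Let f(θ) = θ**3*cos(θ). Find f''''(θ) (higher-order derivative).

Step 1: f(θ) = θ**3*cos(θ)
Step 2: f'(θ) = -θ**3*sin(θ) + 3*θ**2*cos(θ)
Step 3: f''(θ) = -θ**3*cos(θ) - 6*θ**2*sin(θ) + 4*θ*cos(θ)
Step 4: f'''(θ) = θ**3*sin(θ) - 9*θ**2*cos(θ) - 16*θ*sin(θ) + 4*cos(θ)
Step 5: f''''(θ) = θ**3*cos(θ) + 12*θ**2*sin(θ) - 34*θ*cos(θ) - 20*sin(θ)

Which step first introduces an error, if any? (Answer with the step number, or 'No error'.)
Step 3

Step 3 is incorrect due to a wrong coefficient.
The step shows: -θ**3*cos(θ) - 6*θ**2*sin(θ) + 4*θ*cos(θ)
The correct value should be: -θ**3*cos(θ) - 6*θ**2*sin(θ) + 6*θ*cos(θ)

Explanation: The coefficient 6 was incorrectly written as 4: the term 6*θ*cos(θ) was incorrectly written as 4*θ*cos(θ)
The later steps are derived from this incorrect expression, so the error originates in Step 3.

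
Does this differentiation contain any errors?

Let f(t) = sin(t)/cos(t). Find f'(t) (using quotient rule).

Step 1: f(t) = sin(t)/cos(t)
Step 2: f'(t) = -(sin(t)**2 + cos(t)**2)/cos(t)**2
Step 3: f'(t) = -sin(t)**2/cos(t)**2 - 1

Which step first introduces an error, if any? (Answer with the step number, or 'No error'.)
Step 2

Step 2 is incorrect due to a sign flip.
The step shows: -(sin(t)**2 + cos(t)**2)/cos(t)**2
The correct value should be: (sin(t)**2 + cos(t)**2)/cos(t)**2

Explanation: The sign of the whole expression was flipped: the term (sin(t)**2 + cos(t)**2)/cos(t)**2 was incorrectly written as -(sin(t)**2 + cos(t)**2)/cos(t)**2
The later steps are derived from this incorrect expression, so the error originates in Step 2.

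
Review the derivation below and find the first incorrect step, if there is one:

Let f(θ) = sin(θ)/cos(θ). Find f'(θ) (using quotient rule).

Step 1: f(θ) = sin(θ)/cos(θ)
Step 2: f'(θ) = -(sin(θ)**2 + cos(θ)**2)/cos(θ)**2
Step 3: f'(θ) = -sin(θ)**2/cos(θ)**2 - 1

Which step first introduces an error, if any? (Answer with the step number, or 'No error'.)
Step 2

Step 2 is incorrect due to a sign flip.
The step shows: -(sin(θ)**2 + cos(θ)**2)/cos(θ)**2
The correct value should be: (sin(θ)**2 + cos(θ)**2)/cos(θ)**2

Explanation: The sign of the whole expression was flipped: the term (sin(θ)**2 + cos(θ)**2)/cos(θ)**2 was incorrectly written as -(sin(θ)**2 + cos(θ)**2)/cos(θ)**2
The later steps are derived from this incorrect expression, so the error originates in Step 2.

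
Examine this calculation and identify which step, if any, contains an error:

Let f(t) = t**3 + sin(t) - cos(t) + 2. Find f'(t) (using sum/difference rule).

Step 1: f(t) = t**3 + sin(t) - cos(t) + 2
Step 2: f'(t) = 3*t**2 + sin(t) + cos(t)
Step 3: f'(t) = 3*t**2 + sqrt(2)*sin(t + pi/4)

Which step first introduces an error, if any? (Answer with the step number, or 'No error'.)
No error

All steps in this derivation are correct.
The final answer f'(t) = 3*t**2 + sqrt(2)*sin(t + pi/4) is valid.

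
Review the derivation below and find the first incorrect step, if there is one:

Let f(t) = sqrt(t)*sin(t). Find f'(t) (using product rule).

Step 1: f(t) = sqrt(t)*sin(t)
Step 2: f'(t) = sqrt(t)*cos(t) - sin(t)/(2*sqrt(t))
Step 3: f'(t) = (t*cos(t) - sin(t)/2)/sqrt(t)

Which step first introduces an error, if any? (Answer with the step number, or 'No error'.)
Step 2

Step 2 is incorrect due to a sign flip.
The step shows: sqrt(t)*cos(t) - sin(t)/(2*sqrt(t))
The correct value should be: sqrt(t)*cos(t) + sin(t)/(2*sqrt(t))

Explanation: The sign of one term was flipped: the term sin(t)/(2*sqrt(t)) was incorrectly written as -sin(t)/(2*sqrt(t))
The later steps are derived from this incorrect expression, so the error originates in Step 2.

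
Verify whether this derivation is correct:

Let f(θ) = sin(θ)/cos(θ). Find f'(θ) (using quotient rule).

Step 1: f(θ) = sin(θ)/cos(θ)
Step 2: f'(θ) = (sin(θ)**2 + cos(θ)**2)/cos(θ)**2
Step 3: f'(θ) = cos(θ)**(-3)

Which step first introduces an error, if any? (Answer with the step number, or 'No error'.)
Step 3

Step 3 is incorrect due to a wrong exponent.
The step shows: cos(θ)**(-3)
The correct value should be: cos(θ)**(-2)

Explanation: The exponent -2 on cos(θ) was incorrectly written as -3: the term cos(θ)**(-2) was incorrectly written as cos(θ)**(-3)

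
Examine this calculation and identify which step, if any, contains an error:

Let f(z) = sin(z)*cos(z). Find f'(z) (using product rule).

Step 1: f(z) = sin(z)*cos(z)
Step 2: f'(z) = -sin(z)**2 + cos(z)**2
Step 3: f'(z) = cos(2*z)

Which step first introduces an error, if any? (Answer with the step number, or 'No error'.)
No error

All steps in this derivation are correct.
The final answer f'(z) = cos(2*z) is valid.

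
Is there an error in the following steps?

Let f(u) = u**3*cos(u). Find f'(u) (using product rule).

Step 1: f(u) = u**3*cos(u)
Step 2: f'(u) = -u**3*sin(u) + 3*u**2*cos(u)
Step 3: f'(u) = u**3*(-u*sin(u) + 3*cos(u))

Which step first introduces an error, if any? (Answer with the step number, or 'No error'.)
Step 3

Step 3 is incorrect due to a wrong exponent.
The step shows: u**3*(-u*sin(u) + 3*cos(u))
The correct value should be: u**2*(-u*sin(u) + 3*cos(u))

Explanation: The exponent 2 on u was incorrectly written as 3: the term u**2*(-u*sin(u) + 3*cos(u)) was incorrectly written as u**3*(-u*sin(u) + 3*cos(u))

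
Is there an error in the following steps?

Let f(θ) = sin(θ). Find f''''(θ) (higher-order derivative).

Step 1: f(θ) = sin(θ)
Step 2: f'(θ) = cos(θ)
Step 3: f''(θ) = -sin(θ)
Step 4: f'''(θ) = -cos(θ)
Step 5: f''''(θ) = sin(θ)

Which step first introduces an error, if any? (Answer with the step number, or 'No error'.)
No error

All steps in this derivation are correct.
The final answer f''''(θ) = sin(θ) is valid.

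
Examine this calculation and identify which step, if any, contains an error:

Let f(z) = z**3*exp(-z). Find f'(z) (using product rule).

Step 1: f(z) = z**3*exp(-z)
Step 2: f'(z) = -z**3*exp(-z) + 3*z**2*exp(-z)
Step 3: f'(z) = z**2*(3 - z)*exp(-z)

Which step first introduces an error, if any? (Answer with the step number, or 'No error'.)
No error

All steps in this derivation are correct.
The final answer f'(z) = z**2*(3 - z)*exp(-z) is valid.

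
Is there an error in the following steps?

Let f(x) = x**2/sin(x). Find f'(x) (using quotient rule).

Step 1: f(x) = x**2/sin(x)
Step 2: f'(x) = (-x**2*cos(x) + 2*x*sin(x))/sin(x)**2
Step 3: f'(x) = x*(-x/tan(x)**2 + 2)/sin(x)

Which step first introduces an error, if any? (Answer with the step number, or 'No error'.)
Step 3

Step 3 is incorrect due to a wrong exponent.
The step shows: x*(-x/tan(x)**2 + 2)/sin(x)
The correct value should be: x*(-x/tan(x) + 2)/sin(x)

Explanation: The exponent -1 on tan(x) was incorrectly written as -2: the term x*(-x/tan(x) + 2)/sin(x) was incorrectly written as x*(-x/tan(x)**2 + 2)/sin(x)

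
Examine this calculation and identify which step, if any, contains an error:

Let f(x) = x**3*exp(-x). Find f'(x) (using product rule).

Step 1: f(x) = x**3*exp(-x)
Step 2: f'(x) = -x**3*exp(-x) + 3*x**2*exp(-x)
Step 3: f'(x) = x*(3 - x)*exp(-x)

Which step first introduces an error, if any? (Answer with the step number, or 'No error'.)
Step 3

Step 3 is incorrect due to a wrong exponent.
The step shows: x*(3 - x)*exp(-x)
The correct value should be: x**2*(3 - x)*exp(-x)

Explanation: The exponent 2 on x was incorrectly written as 1: the term x**2*(3 - x)*exp(-x) was incorrectly written as x*(3 - x)*exp(-x)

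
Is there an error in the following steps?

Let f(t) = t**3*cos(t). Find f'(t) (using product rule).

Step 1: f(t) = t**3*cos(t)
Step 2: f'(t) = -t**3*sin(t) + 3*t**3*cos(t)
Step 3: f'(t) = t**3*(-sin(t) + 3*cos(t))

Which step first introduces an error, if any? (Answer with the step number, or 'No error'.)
Step 2

Step 2 is incorrect due to a wrong exponent.
The step shows: -t**3*sin(t) + 3*t**3*cos(t)
The correct value should be: -t**3*sin(t) + 3*t**2*cos(t)

Explanation: The exponent 2 on t was incorrectly written as 3: the term 3*t**2*cos(t) was incorrectly written as 3*t**3*cos(t)
The later steps are derived from this incorrect expression, so the error originates in Step 2.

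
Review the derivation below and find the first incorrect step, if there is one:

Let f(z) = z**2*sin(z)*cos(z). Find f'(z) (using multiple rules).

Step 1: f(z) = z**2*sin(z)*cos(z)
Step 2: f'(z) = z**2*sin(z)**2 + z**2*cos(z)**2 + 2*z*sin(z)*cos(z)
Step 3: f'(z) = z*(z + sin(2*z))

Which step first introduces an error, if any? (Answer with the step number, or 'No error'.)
Step 2

Step 2 is incorrect due to a sign flip.
The step shows: z**2*sin(z)**2 + z**2*cos(z)**2 + 2*z*sin(z)*cos(z)
The correct value should be: -z**2*sin(z)**2 + z**2*cos(z)**2 + 2*z*sin(z)*cos(z)

Explanation: The sign of one term was flipped: the term -z**2*sin(z)**2 was incorrectly written as z**2*sin(z)**2
The later steps are derived from this incorrect expression, so the error originates in Step 2.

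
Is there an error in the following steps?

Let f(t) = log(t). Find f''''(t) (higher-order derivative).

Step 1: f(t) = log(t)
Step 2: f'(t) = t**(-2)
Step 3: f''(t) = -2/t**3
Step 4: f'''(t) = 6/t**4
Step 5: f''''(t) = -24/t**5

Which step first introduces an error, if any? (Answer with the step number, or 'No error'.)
Step 2

Step 2 is incorrect due to a wrong exponent.
The step shows: t**(-2)
The correct value should be: 1/t

Explanation: The exponent -1 on t was incorrectly written as -2: the term 1/t was incorrectly written as t**(-2)
The later steps are derived from this incorrect expression, so the error originates in Step 2.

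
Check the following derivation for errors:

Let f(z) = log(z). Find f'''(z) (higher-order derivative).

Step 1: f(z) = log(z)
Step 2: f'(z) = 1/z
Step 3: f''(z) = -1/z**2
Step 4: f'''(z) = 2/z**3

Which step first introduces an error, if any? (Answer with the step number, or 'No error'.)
No error

All steps in this derivation are correct.
The final answer f'''(z) = 2/z**3 is valid.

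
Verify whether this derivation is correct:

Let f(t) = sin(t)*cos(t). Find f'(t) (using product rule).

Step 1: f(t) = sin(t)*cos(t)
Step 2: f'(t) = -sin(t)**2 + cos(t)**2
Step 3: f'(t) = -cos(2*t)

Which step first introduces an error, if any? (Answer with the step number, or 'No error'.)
Step 3

Step 3 is incorrect due to a sign flip.
The step shows: -cos(2*t)
The correct value should be: cos(2*t)

Explanation: The sign of the whole expression was flipped: the term cos(2*t) was incorrectly written as -cos(2*t)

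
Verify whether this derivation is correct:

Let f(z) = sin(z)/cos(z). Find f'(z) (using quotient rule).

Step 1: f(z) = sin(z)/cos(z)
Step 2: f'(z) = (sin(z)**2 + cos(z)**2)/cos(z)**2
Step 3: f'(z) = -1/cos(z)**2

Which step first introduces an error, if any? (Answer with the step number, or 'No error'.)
Step 3

Step 3 is incorrect due to a sign flip.
The step shows: -1/cos(z)**2
The correct value should be: cos(z)**(-2)

Explanation: The sign of the whole expression was flipped: the term cos(z)**(-2) was incorrectly written as -1/cos(z)**2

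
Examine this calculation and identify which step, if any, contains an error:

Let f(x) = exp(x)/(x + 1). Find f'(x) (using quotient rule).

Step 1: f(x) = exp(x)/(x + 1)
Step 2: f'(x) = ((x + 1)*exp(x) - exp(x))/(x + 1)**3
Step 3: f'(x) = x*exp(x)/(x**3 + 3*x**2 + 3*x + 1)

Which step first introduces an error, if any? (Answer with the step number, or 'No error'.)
Step 2

Step 2 is incorrect due to a wrong exponent.
The step shows: ((x + 1)*exp(x) - exp(x))/(x + 1)**3
The correct value should be: ((x + 1)*exp(x) - exp(x))/(x + 1)**2

Explanation: The exponent -2 on x + 1 was incorrectly written as -3: the term ((x + 1)*exp(x) - exp(x))/(x + 1)**2 was incorrectly written as ((x + 1)*exp(x) - exp(x))/(x + 1)**3
The later steps are derived from this incorrect expression, so the error originates in Step 2.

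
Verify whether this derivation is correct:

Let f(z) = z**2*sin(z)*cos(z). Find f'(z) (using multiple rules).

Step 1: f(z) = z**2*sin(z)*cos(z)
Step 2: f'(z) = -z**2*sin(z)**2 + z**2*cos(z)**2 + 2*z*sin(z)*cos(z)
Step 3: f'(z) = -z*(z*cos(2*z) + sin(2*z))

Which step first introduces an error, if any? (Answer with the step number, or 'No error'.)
Step 3

Step 3 is incorrect due to a sign flip.
The step shows: -z*(z*cos(2*z) + sin(2*z))
The correct value should be: z*(z*cos(2*z) + sin(2*z))

Explanation: The sign of the whole expression was flipped: the term z*(z*cos(2*z) + sin(2*z)) was incorrectly written as -z*(z*cos(2*z) + sin(2*z))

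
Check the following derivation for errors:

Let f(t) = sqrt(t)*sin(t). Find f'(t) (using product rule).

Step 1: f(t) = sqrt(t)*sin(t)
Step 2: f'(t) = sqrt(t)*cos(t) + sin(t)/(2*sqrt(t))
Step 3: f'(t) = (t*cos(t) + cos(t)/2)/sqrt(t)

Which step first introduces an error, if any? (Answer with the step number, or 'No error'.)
Step 3

Step 3 is incorrect due to a wrong trig function.
The step shows: (t*cos(t) + cos(t)/2)/sqrt(t)
The correct value should be: (t*cos(t) + sin(t)/2)/sqrt(t)

Explanation: sin(t) was incorrectly written as cos(t): the term (t*cos(t) + sin(t)/2)/sqrt(t) was incorrectly written as (t*cos(t) + cos(t)/2)/sqrt(t)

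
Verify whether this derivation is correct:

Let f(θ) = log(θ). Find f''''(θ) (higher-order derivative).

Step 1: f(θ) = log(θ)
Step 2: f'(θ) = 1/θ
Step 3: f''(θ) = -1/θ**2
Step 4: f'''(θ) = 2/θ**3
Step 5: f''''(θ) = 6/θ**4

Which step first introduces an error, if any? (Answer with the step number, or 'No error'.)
Step 5

Step 5 is incorrect due to a sign flip.
The step shows: 6/θ**4
The correct value should be: -6/θ**4

Explanation: The sign of the whole expression was flipped: the term -6/θ**4 was incorrectly written as 6/θ**4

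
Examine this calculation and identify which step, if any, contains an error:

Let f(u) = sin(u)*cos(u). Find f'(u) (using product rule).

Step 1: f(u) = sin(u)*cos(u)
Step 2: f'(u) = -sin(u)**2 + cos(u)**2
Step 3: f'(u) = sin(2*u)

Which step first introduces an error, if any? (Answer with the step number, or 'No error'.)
Step 3

Step 3 is incorrect due to a wrong trig function.
The step shows: sin(2*u)
The correct value should be: cos(2*u)

Explanation: cos(2*u) was incorrectly written as sin(2*u): the term cos(2*u) was incorrectly written as sin(2*u)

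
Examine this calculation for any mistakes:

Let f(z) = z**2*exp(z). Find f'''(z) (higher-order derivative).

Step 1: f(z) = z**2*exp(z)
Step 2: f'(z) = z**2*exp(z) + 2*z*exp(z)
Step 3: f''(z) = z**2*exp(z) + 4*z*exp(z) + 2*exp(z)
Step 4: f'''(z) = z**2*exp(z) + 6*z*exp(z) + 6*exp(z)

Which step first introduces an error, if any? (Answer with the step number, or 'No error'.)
No error

All steps in this derivation are correct.
The final answer f'''(z) = z**2*exp(z) + 6*z*exp(z) + 6*exp(z) is valid.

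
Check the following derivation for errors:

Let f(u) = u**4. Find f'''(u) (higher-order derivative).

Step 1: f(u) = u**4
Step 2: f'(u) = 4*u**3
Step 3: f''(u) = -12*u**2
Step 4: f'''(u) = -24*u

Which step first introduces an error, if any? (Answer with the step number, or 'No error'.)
Step 3

Step 3 is incorrect due to a sign flip.
The step shows: -12*u**2
The correct value should be: 12*u**2

Explanation: The sign of the whole expression was flipped: the term 12*u**2 was incorrectly written as -12*u**2
The later steps are derived from this incorrect expression, so the error originates in Step 3.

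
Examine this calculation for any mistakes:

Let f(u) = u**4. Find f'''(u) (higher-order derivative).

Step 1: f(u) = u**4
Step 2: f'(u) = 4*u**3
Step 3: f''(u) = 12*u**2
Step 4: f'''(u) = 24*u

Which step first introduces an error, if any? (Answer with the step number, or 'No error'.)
No error

All steps in this derivation are correct.
The final answer f'''(u) = 24*u is valid.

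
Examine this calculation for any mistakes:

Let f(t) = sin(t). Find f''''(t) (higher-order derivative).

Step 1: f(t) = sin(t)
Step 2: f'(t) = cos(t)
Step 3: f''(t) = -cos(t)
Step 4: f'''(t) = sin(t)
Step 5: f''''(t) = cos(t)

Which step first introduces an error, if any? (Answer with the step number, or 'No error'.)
Step 3

Step 3 is incorrect due to a wrong trig function.
The step shows: -cos(t)
The correct value should be: -sin(t)

Explanation: sin(t) was incorrectly written as cos(t): the term -sin(t) was incorrectly written as -cos(t)
The later steps are derived from this incorrect expression, so the error originates in Step 3.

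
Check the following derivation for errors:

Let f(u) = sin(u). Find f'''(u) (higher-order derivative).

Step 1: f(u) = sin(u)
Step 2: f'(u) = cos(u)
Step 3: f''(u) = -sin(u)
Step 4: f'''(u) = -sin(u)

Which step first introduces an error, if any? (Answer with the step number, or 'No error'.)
Step 4

Step 4 is incorrect due to a wrong trig function.
The step shows: -sin(u)
The correct value should be: -cos(u)

Explanation: cos(u) was incorrectly written as sin(u): the term -cos(u) was incorrectly written as -sin(u)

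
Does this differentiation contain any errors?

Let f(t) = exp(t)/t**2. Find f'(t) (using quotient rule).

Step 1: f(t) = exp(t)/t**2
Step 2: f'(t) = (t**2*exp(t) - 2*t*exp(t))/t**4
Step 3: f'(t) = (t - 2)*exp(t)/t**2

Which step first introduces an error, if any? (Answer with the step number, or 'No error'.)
Step 3

Step 3 is incorrect due to a wrong exponent.
The step shows: (t - 2)*exp(t)/t**2
The correct value should be: (t - 2)*exp(t)/t**3

Explanation: The exponent -3 on t was incorrectly written as -2: the term (t - 2)*exp(t)/t**3 was incorrectly written as (t - 2)*exp(t)/t**2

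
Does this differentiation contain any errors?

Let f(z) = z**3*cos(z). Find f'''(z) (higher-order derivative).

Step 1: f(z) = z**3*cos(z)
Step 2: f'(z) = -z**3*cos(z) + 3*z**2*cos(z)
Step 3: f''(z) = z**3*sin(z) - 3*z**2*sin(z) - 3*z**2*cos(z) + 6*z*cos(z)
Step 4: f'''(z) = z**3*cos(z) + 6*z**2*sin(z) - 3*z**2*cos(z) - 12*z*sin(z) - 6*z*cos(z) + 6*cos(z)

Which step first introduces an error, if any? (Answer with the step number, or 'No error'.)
Step 2

Step 2 is incorrect due to a wrong trig function.
The step shows: -z**3*cos(z) + 3*z**2*cos(z)
The correct value should be: -z**3*sin(z) + 3*z**2*cos(z)

Explanation: sin(z) was incorrectly written as cos(z): the term -z**3*sin(z) was incorrectly written as -z**3*cos(z)
The later steps are derived from this incorrect expression, so the error originates in Step 2.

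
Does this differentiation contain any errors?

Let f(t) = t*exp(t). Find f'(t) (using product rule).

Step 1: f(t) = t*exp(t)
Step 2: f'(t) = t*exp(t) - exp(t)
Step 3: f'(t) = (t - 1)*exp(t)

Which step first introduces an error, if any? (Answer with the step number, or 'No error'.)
Step 2

Step 2 is incorrect due to a sign flip.
The step shows: t*exp(t) - exp(t)
The correct value should be: t*exp(t) + exp(t)

Explanation: The sign of one term was flipped: the term exp(t) was incorrectly written as -exp(t)
The later steps are derived from this incorrect expression, so the error originates in Step 2.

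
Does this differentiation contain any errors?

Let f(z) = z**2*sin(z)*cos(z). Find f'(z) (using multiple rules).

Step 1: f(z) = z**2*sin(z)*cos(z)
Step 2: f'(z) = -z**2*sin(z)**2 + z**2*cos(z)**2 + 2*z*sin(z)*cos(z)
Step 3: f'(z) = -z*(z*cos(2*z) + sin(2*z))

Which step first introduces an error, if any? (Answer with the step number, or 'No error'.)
Step 3

Step 3 is incorrect due to a sign flip.
The step shows: -z*(z*cos(2*z) + sin(2*z))
The correct value should be: z*(z*cos(2*z) + sin(2*z))

Explanation: The sign of the whole expression was flipped: the term z*(z*cos(2*z) + sin(2*z)) was incorrectly written as -z*(z*cos(2*z) + sin(2*z))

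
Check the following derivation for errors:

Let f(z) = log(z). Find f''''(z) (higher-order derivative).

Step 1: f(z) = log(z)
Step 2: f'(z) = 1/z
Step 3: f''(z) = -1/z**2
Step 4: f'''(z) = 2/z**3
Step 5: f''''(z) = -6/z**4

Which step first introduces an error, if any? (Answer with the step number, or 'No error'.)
No error

All steps in this derivation are correct.
The final answer f''''(z) = -6/z**4 is valid.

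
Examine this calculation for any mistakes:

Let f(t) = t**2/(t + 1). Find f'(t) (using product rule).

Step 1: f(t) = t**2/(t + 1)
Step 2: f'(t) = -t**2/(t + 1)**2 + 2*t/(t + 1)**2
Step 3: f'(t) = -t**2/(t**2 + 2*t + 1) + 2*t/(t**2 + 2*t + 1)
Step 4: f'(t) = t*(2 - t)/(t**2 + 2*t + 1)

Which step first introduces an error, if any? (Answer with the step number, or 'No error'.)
Step 2

Step 2 is incorrect due to a wrong exponent.
The step shows: -t**2/(t + 1)**2 + 2*t/(t + 1)**2
The correct value should be: -t**2/(t + 1)**2 + 2*t/(t + 1)

Explanation: The exponent -1 on t + 1 was incorrectly written as -2: the term 2*t/(t + 1) was incorrectly written as 2*t/(t + 1)**2
The later steps are derived from this incorrect expression, so the error originates in Step 2.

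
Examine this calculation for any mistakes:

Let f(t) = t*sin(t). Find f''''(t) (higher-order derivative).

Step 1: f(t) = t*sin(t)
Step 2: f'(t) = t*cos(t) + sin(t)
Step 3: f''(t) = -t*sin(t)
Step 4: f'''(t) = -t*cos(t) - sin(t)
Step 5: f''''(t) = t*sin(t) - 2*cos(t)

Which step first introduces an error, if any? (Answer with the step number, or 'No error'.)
Step 3

Step 3 is incorrect due to a dropped term.
The step shows: -t*sin(t)
The correct value should be: -t*sin(t) + 2*cos(t)

Explanation: A term was dropped: the term 2*cos(t) was incorrectly omitted
The later steps are derived from this incorrect expression, so the error originates in Step 3.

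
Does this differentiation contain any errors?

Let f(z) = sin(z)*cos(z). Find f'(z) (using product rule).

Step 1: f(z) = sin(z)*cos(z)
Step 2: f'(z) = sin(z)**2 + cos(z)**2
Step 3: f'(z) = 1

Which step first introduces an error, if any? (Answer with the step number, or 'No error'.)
Step 2

Step 2 is incorrect due to a sign flip.
The step shows: sin(z)**2 + cos(z)**2
The correct value should be: -sin(z)**2 + cos(z)**2

Explanation: The sign of one term was flipped: the term -sin(z)**2 was incorrectly written as sin(z)**2
The later steps are derived from this incorrect expression, so the error originates in Step 2.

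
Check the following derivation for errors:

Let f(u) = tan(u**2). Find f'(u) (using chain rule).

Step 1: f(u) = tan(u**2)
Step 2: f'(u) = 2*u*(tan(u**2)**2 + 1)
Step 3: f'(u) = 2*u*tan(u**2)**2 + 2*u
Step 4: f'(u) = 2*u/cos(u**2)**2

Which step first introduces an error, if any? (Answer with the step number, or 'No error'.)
No error

All steps in this derivation are correct.
The final answer f'(u) = 2*u/cos(u**2)**2 is valid.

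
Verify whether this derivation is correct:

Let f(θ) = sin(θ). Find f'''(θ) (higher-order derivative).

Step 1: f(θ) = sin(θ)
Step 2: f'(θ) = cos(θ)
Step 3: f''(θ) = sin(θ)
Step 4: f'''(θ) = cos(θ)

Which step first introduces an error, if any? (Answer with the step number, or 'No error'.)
Step 3

Step 3 is incorrect due to a sign flip.
The step shows: sin(θ)
The correct value should be: -sin(θ)

Explanation: The sign of the whole expression was flipped: the term -sin(θ) was incorrectly written as sin(θ)
The later steps are derived from this incorrect expression, so the error originates in Step 3.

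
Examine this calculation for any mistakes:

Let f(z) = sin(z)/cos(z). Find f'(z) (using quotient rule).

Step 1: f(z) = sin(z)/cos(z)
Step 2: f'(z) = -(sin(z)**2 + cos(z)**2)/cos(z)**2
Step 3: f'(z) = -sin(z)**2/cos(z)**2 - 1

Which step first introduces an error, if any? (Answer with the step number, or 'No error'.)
Step 2

Step 2 is incorrect due to a sign flip.
The step shows: -(sin(z)**2 + cos(z)**2)/cos(z)**2
The correct value should be: (sin(z)**2 + cos(z)**2)/cos(z)**2

Explanation: The sign of the whole expression was flipped: the term (sin(z)**2 + cos(z)**2)/cos(z)**2 was incorrectly written as -(sin(z)**2 + cos(z)**2)/cos(z)**2
The later steps are derived from this incorrect expression, so the error originates in Step 2.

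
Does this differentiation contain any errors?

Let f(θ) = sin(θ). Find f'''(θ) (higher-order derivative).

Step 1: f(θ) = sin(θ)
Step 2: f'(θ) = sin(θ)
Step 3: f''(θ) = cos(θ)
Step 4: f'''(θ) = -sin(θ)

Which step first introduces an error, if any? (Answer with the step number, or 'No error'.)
Step 2

Step 2 is incorrect due to a wrong trig function.
The step shows: sin(θ)
The correct value should be: cos(θ)

Explanation: cos(θ) was incorrectly written as sin(θ): the term cos(θ) was incorrectly written as sin(θ)
The later steps are derived from this incorrect expression, so the error originates in Step 2.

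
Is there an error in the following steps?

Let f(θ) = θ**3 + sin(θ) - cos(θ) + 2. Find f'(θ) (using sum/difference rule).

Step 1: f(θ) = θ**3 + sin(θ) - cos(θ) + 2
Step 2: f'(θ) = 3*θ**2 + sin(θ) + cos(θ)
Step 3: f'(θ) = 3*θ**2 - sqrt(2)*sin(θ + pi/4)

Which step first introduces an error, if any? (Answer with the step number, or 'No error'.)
Step 3

Step 3 is incorrect due to a sign flip.
The step shows: 3*θ**2 - sqrt(2)*sin(θ + pi/4)
The correct value should be: 3*θ**2 + sqrt(2)*sin(θ + pi/4)

Explanation: The sign of one term was flipped: the term sqrt(2)*sin(θ + pi/4) was incorrectly written as -sqrt(2)*sin(θ + pi/4)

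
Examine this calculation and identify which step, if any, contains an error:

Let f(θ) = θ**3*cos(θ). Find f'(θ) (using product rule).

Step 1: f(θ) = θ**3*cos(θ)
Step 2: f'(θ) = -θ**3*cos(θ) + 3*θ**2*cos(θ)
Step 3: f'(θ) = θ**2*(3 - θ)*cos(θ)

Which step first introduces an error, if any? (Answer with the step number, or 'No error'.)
Step 2

Step 2 is incorrect due to a wrong trig function.
The step shows: -θ**3*cos(θ) + 3*θ**2*cos(θ)
The correct value should be: -θ**3*sin(θ) + 3*θ**2*cos(θ)

Explanation: sin(θ) was incorrectly written as cos(θ): the term -θ**3*sin(θ) was incorrectly written as -θ**3*cos(θ)
The later steps are derived from this incorrect expression, so the error originates in Step 2.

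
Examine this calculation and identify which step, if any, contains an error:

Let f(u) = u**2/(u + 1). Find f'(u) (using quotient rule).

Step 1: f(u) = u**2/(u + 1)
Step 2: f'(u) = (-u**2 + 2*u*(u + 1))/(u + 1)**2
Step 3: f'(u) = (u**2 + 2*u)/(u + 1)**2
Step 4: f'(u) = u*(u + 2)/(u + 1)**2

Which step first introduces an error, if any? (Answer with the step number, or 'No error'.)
No error

All steps in this derivation are correct.
The final answer f'(u) = u*(u + 2)/(u + 1)**2 is valid.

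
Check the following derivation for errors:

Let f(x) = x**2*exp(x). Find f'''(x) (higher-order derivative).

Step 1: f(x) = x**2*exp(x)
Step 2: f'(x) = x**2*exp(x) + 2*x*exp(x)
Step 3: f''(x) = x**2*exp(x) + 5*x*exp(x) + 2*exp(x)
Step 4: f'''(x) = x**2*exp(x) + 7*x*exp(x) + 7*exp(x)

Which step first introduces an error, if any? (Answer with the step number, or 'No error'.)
Step 3

Step 3 is incorrect due to a wrong coefficient.
The step shows: x**2*exp(x) + 5*x*exp(x) + 2*exp(x)
The correct value should be: x**2*exp(x) + 4*x*exp(x) + 2*exp(x)

Explanation: The coefficient 4 was incorrectly written as 5: the term 4*x*exp(x) was incorrectly written as 5*x*exp(x)
The later steps are derived from this incorrect expression, so the error originates in Step 3.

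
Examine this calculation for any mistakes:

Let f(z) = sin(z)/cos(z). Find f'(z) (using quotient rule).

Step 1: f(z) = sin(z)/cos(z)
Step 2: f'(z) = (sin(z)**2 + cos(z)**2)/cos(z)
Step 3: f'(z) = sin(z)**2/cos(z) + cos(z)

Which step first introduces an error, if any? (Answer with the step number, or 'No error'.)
Step 2

Step 2 is incorrect due to a wrong exponent.
The step shows: (sin(z)**2 + cos(z)**2)/cos(z)
The correct value should be: (sin(z)**2 + cos(z)**2)/cos(z)**2

Explanation: The exponent -2 on cos(z) was incorrectly written as -1: the term (sin(z)**2 + cos(z)**2)/cos(z)**2 was incorrectly written as (sin(z)**2 + cos(z)**2)/cos(z)
The later steps are derived from this incorrect expression, so the error originates in Step 2.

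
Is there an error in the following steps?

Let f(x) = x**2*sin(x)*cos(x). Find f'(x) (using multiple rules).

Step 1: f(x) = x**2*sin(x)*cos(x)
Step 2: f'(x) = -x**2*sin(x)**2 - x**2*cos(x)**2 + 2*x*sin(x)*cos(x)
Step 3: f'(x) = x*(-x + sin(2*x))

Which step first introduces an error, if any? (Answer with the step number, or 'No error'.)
Step 2

Step 2 is incorrect due to a sign flip.
The step shows: -x**2*sin(x)**2 - x**2*cos(x)**2 + 2*x*sin(x)*cos(x)
The correct value should be: -x**2*sin(x)**2 + x**2*cos(x)**2 + 2*x*sin(x)*cos(x)

Explanation: The sign of one term was flipped: the term x**2*cos(x)**2 was incorrectly written as -x**2*cos(x)**2
The later steps are derived from this incorrect expression, so the error originates in Step 2.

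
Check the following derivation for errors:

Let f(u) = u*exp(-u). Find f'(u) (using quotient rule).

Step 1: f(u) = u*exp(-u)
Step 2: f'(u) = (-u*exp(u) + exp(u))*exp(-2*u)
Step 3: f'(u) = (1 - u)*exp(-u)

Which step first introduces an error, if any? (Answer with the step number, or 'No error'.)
No error

All steps in this derivation are correct.
The final answer f'(u) = (1 - u)*exp(-u) is valid.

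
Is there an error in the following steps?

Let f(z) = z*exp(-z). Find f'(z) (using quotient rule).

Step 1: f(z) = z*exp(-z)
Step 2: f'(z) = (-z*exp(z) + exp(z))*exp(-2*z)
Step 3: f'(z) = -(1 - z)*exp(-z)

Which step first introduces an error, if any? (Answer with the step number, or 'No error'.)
Step 3

Step 3 is incorrect due to a sign flip.
The step shows: -(1 - z)*exp(-z)
The correct value should be: (1 - z)*exp(-z)

Explanation: The sign of the whole expression was flipped: the term (1 - z)*exp(-z) was incorrectly written as -(1 - z)*exp(-z)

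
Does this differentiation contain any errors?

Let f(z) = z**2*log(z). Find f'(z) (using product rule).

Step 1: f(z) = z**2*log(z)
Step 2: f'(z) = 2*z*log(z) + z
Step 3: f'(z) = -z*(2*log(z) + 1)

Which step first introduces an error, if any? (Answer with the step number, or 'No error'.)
Step 3

Step 3 is incorrect due to a sign flip.
The step shows: -z*(2*log(z) + 1)
The correct value should be: z*(2*log(z) + 1)

Explanation: The sign of the whole expression was flipped: the term z*(2*log(z) + 1) was incorrectly written as -z*(2*log(z) + 1)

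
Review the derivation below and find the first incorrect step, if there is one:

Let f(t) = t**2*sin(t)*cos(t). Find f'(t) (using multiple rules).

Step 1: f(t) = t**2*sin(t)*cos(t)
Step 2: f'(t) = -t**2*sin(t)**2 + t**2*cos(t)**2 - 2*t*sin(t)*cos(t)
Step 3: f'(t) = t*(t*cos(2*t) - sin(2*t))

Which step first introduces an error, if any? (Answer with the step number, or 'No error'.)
Step 2

Step 2 is incorrect due to a sign flip.
The step shows: -t**2*sin(t)**2 + t**2*cos(t)**2 - 2*t*sin(t)*cos(t)
The correct value should be: -t**2*sin(t)**2 + t**2*cos(t)**2 + 2*t*sin(t)*cos(t)

Explanation: The sign of one term was flipped: the term 2*t*sin(t)*cos(t) was incorrectly written as -2*t*sin(t)*cos(t)
The later steps are derived from this incorrect expression, so the error originates in Step 2.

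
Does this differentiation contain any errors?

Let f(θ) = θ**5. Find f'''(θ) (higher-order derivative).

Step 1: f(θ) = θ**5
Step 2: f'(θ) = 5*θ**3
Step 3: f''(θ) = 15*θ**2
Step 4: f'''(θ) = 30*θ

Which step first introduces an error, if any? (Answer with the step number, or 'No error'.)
Step 2

Step 2 is incorrect due to a wrong exponent.
The step shows: 5*θ**3
The correct value should be: 5*θ**4

Explanation: The exponent 4 on θ was incorrectly written as 3: the term 5*θ**4 was incorrectly written as 5*θ**3
The later steps are derived from this incorrect expression, so the error originates in Step 2.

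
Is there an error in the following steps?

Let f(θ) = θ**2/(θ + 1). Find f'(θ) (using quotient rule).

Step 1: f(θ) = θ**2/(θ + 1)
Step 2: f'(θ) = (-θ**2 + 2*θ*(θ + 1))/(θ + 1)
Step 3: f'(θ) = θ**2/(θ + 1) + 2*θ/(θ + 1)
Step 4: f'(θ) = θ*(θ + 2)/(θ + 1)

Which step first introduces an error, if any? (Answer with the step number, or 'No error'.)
Step 2

Step 2 is incorrect due to a wrong exponent.
The step shows: (-θ**2 + 2*θ*(θ + 1))/(θ + 1)
The correct value should be: (-θ**2 + 2*θ*(θ + 1))/(θ + 1)**2

Explanation: The exponent -2 on θ + 1 was incorrectly written as -1: the term (-θ**2 + 2*θ*(θ + 1))/(θ + 1)**2 was incorrectly written as (-θ**2 + 2*θ*(θ + 1))/(θ + 1)
The later steps are derived from this incorrect expression, so the error originates in Step 2.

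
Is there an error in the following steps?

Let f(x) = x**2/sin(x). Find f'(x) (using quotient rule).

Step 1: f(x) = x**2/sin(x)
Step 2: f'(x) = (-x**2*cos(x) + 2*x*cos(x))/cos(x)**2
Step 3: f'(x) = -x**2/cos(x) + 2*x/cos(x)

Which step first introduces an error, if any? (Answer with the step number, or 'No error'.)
Step 2

Step 2 is incorrect due to a wrong trig function.
The step shows: (-x**2*cos(x) + 2*x*cos(x))/cos(x)**2
The correct value should be: (-x**2*cos(x) + 2*x*sin(x))/sin(x)**2

Explanation: sin(x) was incorrectly written as cos(x): the term (-x**2*cos(x) + 2*x*sin(x))/sin(x)**2 was incorrectly written as (-x**2*cos(x) + 2*x*cos(x))/cos(x)**2
The later steps are derived from this incorrect expression, so the error originates in Step 2.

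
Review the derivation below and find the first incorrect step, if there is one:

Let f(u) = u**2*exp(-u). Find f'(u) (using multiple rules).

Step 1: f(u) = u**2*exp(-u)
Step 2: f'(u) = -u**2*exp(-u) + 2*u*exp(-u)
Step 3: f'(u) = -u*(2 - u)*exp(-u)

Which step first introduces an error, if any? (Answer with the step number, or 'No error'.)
Step 3

Step 3 is incorrect due to a sign flip.
The step shows: -u*(2 - u)*exp(-u)
The correct value should be: u*(2 - u)*exp(-u)

Explanation: The sign of the whole expression was flipped: the term u*(2 - u)*exp(-u) was incorrectly written as -u*(2 - u)*exp(-u)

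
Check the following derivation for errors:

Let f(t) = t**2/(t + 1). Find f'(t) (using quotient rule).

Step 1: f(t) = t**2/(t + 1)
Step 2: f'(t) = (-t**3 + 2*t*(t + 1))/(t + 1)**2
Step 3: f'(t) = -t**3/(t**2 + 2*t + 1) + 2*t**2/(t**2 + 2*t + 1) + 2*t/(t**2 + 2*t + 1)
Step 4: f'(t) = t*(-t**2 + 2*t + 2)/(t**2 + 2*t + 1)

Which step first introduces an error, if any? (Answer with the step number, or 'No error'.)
Step 2

Step 2 is incorrect due to a wrong exponent.
The step shows: (-t**3 + 2*t*(t + 1))/(t + 1)**2
The correct value should be: (-t**2 + 2*t*(t + 1))/(t + 1)**2

Explanation: The exponent 2 on t was incorrectly written as 3: the term (-t**2 + 2*t*(t + 1))/(t + 1)**2 was incorrectly written as (-t**3 + 2*t*(t + 1))/(t + 1)**2
The later steps are derived from this incorrect expression, so the error originates in Step 2.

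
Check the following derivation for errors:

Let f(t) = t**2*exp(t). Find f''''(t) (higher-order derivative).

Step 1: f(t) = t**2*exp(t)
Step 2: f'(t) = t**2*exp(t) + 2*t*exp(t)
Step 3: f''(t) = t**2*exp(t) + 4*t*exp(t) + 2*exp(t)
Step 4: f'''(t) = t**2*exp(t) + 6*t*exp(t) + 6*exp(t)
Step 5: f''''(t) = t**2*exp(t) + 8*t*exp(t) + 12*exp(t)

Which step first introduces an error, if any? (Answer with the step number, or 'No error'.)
No error

All steps in this derivation are correct.
The final answer f''''(t) = t**2*exp(t) + 8*t*exp(t) + 12*exp(t) is valid.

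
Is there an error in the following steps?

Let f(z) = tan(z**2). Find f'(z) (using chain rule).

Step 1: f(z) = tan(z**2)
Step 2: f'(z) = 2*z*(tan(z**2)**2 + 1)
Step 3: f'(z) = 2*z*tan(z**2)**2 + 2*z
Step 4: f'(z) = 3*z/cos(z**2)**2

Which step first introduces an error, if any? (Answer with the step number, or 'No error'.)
Step 4

Step 4 is incorrect due to a wrong coefficient.
The step shows: 3*z/cos(z**2)**2
The correct value should be: 2*z/cos(z**2)**2

Explanation: The coefficient 2 was incorrectly written as 3: the term 2*z/cos(z**2)**2 was incorrectly written as 3*z/cos(z**2)**2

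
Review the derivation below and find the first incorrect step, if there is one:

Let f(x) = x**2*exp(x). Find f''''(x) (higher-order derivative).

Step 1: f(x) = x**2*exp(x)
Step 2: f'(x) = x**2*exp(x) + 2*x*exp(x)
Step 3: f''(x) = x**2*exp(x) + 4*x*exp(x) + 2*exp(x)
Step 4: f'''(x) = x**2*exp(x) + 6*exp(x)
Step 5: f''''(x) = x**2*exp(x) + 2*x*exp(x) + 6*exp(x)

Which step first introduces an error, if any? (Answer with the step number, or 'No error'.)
Step 4

Step 4 is incorrect due to a dropped term.
The step shows: x**2*exp(x) + 6*exp(x)
The correct value should be: x**2*exp(x) + 6*x*exp(x) + 6*exp(x)

Explanation: A term was dropped: the term 6*x*exp(x) was incorrectly omitted
The later steps are derived from this incorrect expression, so the error originates in Step 4.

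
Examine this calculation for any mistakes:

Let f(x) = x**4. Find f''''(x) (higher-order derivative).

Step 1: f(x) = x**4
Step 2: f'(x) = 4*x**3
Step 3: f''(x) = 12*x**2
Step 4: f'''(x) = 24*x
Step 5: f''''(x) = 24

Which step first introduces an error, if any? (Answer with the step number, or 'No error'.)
No error

All steps in this derivation are correct.
The final answer f''''(x) = 24 is valid.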